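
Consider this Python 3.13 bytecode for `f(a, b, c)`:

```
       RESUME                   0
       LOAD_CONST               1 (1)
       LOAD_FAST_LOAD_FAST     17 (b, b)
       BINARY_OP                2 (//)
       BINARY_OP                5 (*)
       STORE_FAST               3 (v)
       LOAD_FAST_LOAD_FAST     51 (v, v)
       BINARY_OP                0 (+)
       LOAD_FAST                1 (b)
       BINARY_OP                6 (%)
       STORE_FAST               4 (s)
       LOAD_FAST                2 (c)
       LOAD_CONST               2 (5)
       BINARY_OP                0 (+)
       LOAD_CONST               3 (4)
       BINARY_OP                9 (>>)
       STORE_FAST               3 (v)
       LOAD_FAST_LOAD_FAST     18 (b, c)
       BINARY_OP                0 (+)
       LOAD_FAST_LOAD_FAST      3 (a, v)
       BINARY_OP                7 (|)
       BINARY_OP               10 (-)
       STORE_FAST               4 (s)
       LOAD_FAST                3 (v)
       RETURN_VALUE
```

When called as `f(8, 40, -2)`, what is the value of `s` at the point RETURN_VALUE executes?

LOAD_CONST → push 1. Stack: [1]
LOAD_FAST_LOAD_FAST b,b → push 40,40. Stack: [1, 40, 40]
BINARY_OP // → 40 // 40 = 1. Stack: [1, 1]
BINARY_OP * → 1 * 1 = 1. Stack: [1]
STORE_FAST v → v=1. Stack: []
LOAD_FAST_LOAD_FAST v,v → push 1,1. Stack: [1, 1]
BINARY_OP + → 1 + 1 = 2. Stack: [2]
LOAD_FAST b → push 40. Stack: [2, 40]
BINARY_OP % → 2 % 40 = 2. Stack: [2]
STORE_FAST s → s=2. Stack: []
LOAD_FAST c → push -2. Stack: [-2]
LOAD_CONST → push 5. Stack: [-2, 5]
BINARY_OP + → -2 + 5 = 3. Stack: [3]
LOAD_CONST → push 4. Stack: [3, 4]
BINARY_OP >> → 3 >> 4 = 0. Stack: [0]
STORE_FAST v → v=0. Stack: []
LOAD_FAST_LOAD_FAST b,c → push 40,-2. Stack: [40, -2]
BINARY_OP + → 40 + -2 = 38. Stack: [38]
LOAD_FAST_LOAD_FAST a,v → push 8,0. Stack: [38, 8, 0]
BINARY_OP | → 8 | 0 = 8. Stack: [38, 8]
BINARY_OP - → 38 - 8 = 30. Stack: [30]
STORE_FAST s → s=30. Stack: []
LOAD_FAST v → push 0. Stack: [0]
RETURN_VALUE → return 0.

30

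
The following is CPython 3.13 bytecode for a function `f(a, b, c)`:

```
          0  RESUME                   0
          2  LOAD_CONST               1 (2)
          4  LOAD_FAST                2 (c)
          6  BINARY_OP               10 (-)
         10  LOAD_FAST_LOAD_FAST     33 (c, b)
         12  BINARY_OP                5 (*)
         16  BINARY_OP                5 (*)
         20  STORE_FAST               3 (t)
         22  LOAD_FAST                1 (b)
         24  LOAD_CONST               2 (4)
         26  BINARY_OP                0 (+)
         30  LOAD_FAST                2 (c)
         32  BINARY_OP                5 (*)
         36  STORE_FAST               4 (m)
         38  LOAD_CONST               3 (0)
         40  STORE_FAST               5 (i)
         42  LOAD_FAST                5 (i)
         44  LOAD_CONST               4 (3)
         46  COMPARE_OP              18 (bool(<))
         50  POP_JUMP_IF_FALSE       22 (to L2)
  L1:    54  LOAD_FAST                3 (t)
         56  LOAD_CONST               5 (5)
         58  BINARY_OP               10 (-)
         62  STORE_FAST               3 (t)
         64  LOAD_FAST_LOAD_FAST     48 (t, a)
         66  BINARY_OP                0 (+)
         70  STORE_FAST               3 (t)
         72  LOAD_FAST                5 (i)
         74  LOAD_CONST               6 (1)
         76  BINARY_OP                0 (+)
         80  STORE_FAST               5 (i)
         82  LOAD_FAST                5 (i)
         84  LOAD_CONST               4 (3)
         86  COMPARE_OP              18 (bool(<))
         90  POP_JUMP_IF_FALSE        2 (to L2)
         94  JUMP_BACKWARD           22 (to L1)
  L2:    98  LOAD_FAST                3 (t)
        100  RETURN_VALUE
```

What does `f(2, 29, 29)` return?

LOAD_CONST → push 2
LOAD_FAST c → push 29
BINARY_OP - → 2 - 29 = -27
LOAD_FAST_LOAD_FAST c,b → push 29,29
BINARY_OP * → 29 * 29 = 841
BINARY_OP * → -27 * 841 = -22707
STORE_FAST t → t=-22707
LOAD_FAST b → push 29
LOAD_CONST → push 4
BINARY_OP + → 29 + 4 = 33
LOAD_FAST c → push 29
BINARY_OP * → 33 * 29 = 957
STORE_FAST m → m=957
LOAD_CONST → push 0
STORE_FAST i → i=0
LOAD_FAST i → push 0
LOAD_CONST → push 3
COMPARE_OP bool(<) → 0 vs 3 = True
POP_JUMP_IF_FALSE → pop True; no jump
LOAD_FAST t → push -22707
LOAD_CONST → push 5
BINARY_OP - → -22707 - 5 = -22712
STORE_FAST t → t=-22712
LOAD_FAST_LOAD_FAST t,a → push -22712,2
BINARY_OP + → -22712 + 2 = -22710
STORE_FAST t → t=-22710
LOAD_FAST i → push 0
LOAD_CONST → push 1
BINARY_OP + → 0 + 1 = 1
STORE_FAST i → i=1
LOAD_FAST i → push 1
LOAD_CONST → push 3
COMPARE_OP bool(<) → 1 vs 3 = True
POP_JUMP_IF_FALSE → pop True; no jump
LOAD_FAST t → push -22710
LOAD_CONST → push 5
BINARY_OP - → -22710 - 5 = -22715
STORE_FAST t → t=-22715
LOAD_FAST_LOAD_FAST t,a → push -22715,2
BINARY_OP + → -22715 + 2 = -22713
STORE_FAST t → t=-22713
LOAD_FAST i → push 1
LOAD_CONST → push 1
BINARY_OP + → 1 + 1 = 2
STORE_FAST i → i=2
LOAD_FAST i → push 2
LOAD_CONST → push 3
COMPARE_OP bool(<) → 2 vs 3 = True
POP_JUMP_IF_FALSE → pop True; no jump
LOAD_FAST t → push -22713
LOAD_CONST → push 5
BINARY_OP - → -22713 - 5 = -22718
STORE_FAST t → t=-22718
LOAD_FAST_LOAD_FAST t,a → push -22718,2
BINARY_OP + → -22718 + 2 = -22716
STORE_FAST t → t=-22716
LOAD_FAST i → push 2
LOAD_CONST → push 1
BINARY_OP + → 2 + 1 = 3
STORE_FAST i → i=3
LOAD_FAST i → push 3
LOAD_CONST → push 3
COMPARE_OP bool(<) → 3 vs 3 = False
POP_JUMP_IF_FALSE → pop False; jump
LOAD_FAST t → push -22716
RETURN_VALUE → return -22716.

-22716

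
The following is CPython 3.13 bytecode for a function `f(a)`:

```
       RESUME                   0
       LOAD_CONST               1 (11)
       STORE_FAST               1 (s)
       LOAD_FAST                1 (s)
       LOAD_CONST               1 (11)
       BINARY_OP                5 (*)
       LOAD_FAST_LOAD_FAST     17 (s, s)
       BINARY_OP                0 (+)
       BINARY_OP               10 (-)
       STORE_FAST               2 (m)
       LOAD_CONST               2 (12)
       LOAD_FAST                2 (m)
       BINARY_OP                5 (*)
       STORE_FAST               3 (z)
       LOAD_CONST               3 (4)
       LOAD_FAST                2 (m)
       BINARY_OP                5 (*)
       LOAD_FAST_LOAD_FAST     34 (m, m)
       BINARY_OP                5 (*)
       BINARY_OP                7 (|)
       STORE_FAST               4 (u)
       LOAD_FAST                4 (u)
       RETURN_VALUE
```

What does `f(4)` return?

LOAD_CONST → push 11. Stack: [11]
STORE_FAST s → s=11. Stack: []
LOAD_FAST s → push 11. Stack: [11]
LOAD_CONST → push 11. Stack: [11, 11]
BINARY_OP * → 11 * 11 = 121. Stack: [121]
LOAD_FAST_LOAD_FAST s,s → push 11,11. Stack: [121, 11, 11]
BINARY_OP + → 11 + 11 = 22. Stack: [121, 22]
BINARY_OP - → 121 - 22 = 99. Stack: [99]
STORE_FAST m → m=99. Stack: []
LOAD_CONST → push 12. Stack: [12]
LOAD_FAST m → push 99. Stack: [12, 99]
BINARY_OP * → 12 * 99 = 1188. Stack: [1188]
STORE_FAST z → z=1188. Stack: []
LOAD_CONST → push 4. Stack: [4]
LOAD_FAST m → push 99. Stack: [4, 99]
BINARY_OP * → 4 * 99 = 396. Stack: [396]
LOAD_FAST_LOAD_FAST m,m → push 99,99. Stack: [396, 99, 99]
BINARY_OP * → 99 * 99 = 9801. Stack: [396, 9801]
BINARY_OP | → 396 | 9801 = 10189. Stack: [10189]
STORE_FAST u → u=10189. Stack: []
LOAD_FAST u → push 10189. Stack: [10189]
RETURN_VALUE → return 10189.

10189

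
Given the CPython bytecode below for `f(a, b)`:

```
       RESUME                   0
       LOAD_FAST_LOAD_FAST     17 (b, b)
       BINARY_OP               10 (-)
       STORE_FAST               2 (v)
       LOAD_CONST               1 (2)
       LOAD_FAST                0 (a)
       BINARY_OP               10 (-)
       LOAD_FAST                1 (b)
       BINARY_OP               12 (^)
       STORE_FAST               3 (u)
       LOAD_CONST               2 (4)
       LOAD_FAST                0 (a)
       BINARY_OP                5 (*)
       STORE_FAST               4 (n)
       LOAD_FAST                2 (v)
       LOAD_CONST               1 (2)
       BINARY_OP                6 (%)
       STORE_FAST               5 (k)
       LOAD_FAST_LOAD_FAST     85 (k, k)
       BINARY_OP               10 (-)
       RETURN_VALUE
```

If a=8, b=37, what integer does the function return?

LOAD_FAST_LOAD_FAST b,b → push 37,37. Stack: [37, 37]
BINARY_OP - → 37 - 37 = 0. Stack: [0]
STORE_FAST v → v=0. Stack: []
LOAD_CONST → push 2. Stack: [2]
LOAD_FAST a → push 8. Stack: [2, 8]
BINARY_OP - → 2 - 8 = -6. Stack: [-6]
LOAD_FAST b → push 37. Stack: [-6, 37]
BINARY_OP ^ → -6 ^ 37 = -33. Stack: [-33]
STORE_FAST u → u=-33. Stack: []
LOAD_CONST → push 4. Stack: [4]
LOAD_FAST a → push 8. Stack: [4, 8]
BINARY_OP * → 4 * 8 = 32. Stack: [32]
STORE_FAST n → n=32. Stack: []
LOAD_FAST v → push 0. Stack: [0]
LOAD_CONST → push 2. Stack: [0, 2]
BINARY_OP % → 0 % 2 = 0. Stack: [0]
STORE_FAST k → k=0. Stack: []
LOAD_FAST_LOAD_FAST k,k → push 0,0. Stack: [0, 0]
BINARY_OP - → 0 - 0 = 0. Stack: [0]
RETURN_VALUE → return 0.

0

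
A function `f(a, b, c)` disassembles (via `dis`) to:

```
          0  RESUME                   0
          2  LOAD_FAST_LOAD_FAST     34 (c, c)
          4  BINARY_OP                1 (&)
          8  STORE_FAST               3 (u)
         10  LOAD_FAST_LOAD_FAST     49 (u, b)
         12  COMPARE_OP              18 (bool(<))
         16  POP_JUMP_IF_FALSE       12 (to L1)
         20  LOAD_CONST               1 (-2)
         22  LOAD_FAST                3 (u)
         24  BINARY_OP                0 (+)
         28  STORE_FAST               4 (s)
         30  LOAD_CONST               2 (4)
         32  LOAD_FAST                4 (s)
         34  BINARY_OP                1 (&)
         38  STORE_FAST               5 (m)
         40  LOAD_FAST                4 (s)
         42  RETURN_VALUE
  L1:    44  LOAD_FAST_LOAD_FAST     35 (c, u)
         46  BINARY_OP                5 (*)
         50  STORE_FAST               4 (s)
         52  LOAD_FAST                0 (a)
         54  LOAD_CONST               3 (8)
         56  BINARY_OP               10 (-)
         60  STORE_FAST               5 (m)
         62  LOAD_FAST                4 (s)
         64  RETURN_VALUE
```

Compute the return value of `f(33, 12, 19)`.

361

LOAD_FAST_LOAD_FAST c,c → push 19,19. Stack: [19, 19]
BINARY_OP & → 19 & 19 = 19. Stack: [19]
STORE_FAST u → u=19. Stack: []
LOAD_FAST_LOAD_FAST u,b → push 19,12. Stack: [19, 12]
COMPARE_OP bool(<) → 19 vs 12 = False. Stack: [False]
POP_JUMP_IF_FALSE → pop False; jump. Stack: []
LOAD_FAST_LOAD_FAST c,u → push 19,19. Stack: [19, 19]
BINARY_OP * → 19 * 19 = 361. Stack: [361]
STORE_FAST s → s=361. Stack: []
LOAD_FAST a → push 33. Stack: [33]
LOAD_CONST → push 8. Stack: [33, 8]
BINARY_OP - → 33 - 8 = 25. Stack: [25]
STORE_FAST m → m=25. Stack: []
LOAD_FAST s → push 361. Stack: [361]
RETURN_VALUE → return 361.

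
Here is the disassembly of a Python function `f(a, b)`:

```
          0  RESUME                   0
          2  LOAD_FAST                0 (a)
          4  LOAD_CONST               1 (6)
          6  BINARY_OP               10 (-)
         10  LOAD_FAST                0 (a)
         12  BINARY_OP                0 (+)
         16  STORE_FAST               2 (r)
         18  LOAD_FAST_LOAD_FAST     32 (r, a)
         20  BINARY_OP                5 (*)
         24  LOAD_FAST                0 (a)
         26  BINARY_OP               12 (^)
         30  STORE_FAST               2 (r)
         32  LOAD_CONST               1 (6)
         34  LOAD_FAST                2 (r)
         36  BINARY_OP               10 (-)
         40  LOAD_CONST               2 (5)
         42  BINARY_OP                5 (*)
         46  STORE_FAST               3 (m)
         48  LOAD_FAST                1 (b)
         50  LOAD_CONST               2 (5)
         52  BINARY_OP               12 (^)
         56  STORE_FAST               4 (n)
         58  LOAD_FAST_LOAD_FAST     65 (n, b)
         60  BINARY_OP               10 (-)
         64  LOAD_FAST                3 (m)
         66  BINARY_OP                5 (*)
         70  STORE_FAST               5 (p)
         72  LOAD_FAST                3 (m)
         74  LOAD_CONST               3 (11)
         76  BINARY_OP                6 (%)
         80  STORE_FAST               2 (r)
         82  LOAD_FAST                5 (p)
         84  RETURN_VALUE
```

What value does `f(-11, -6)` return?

8125

LOAD_FAST a → push -11. Stack: [-11]
LOAD_CONST → push 6. Stack: [-11, 6]
BINARY_OP - → -11 - 6 = -17. Stack: [-17]
LOAD_FAST a → push -11. Stack: [-17, -11]
BINARY_OP + → -17 + -11 = -28. Stack: [-28]
STORE_FAST r → r=-28. Stack: []
LOAD_FAST_LOAD_FAST r,a → push -28,-11. Stack: [-28, -11]
BINARY_OP * → -28 * -11 = 308. Stack: [308]
LOAD_FAST a → push -11. Stack: [308, -11]
BINARY_OP ^ → 308 ^ -11 = -319. Stack: [-319]
STORE_FAST r → r=-319. Stack: []
LOAD_CONST → push 6. Stack: [6]
LOAD_FAST r → push -319. Stack: [6, -319]
BINARY_OP - → 6 - -319 = 325. Stack: [325]
LOAD_CONST → push 5. Stack: [325, 5]
BINARY_OP * → 325 * 5 = 1625. Stack: [1625]
STORE_FAST m → m=1625. Stack: []
LOAD_FAST b → push -6. Stack: [-6]
LOAD_CONST → push 5. Stack: [-6, 5]
BINARY_OP ^ → -6 ^ 5 = -1. Stack: [-1]
STORE_FAST n → n=-1. Stack: []
LOAD_FAST_LOAD_FAST n,b → push -1,-6. Stack: [-1, -6]
BINARY_OP - → -1 - -6 = 5. Stack: [5]
LOAD_FAST m → push 1625. Stack: [5, 1625]
BINARY_OP * → 5 * 1625 = 8125. Stack: [8125]
STORE_FAST p → p=8125. Stack: []
LOAD_FAST m → push 1625. Stack: [1625]
LOAD_CONST → push 11. Stack: [1625, 11]
BINARY_OP % → 1625 % 11 = 8. Stack: [8]
STORE_FAST r → r=8. Stack: []
LOAD_FAST p → push 8125. Stack: [8125]
RETURN_VALUE → return 8125.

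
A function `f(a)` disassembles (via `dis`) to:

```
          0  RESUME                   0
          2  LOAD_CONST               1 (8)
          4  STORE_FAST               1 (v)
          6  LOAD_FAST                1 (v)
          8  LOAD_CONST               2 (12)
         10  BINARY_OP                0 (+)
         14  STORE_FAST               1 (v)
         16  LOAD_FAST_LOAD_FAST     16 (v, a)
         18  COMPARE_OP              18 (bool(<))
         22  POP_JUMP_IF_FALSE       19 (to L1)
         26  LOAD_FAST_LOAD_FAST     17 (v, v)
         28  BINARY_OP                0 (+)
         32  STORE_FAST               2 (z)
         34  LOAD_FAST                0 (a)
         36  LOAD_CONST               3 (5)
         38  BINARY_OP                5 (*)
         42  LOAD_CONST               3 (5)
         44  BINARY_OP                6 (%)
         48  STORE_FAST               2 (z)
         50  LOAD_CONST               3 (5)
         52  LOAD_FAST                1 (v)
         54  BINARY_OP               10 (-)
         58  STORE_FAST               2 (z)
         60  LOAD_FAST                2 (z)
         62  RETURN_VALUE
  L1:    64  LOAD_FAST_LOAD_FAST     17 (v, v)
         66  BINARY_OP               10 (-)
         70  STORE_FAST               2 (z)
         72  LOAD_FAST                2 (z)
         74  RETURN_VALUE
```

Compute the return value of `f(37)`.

-15

LOAD_CONST → push 8. Stack: [8]
STORE_FAST v → v=8. Stack: []
LOAD_FAST v → push 8. Stack: [8]
LOAD_CONST → push 12. Stack: [8, 12]
BINARY_OP + → 8 + 12 = 20. Stack: [20]
STORE_FAST v → v=20. Stack: []
LOAD_FAST_LOAD_FAST v,a → push 20,37. Stack: [20, 37]
COMPARE_OP bool(<) → 20 vs 37 = True. Stack: [True]
POP_JUMP_IF_FALSE → pop True; no jump. Stack: []
LOAD_FAST_LOAD_FAST v,v → push 20,20. Stack: [20, 20]
BINARY_OP + → 20 + 20 = 40. Stack: [40]
STORE_FAST z → z=40. Stack: []
LOAD_FAST a → push 37. Stack: [37]
LOAD_CONST → push 5. Stack: [37, 5]
BINARY_OP * → 37 * 5 = 185. Stack: [185]
LOAD_CONST → push 5. Stack: [185, 5]
BINARY_OP % → 185 % 5 = 0. Stack: [0]
STORE_FAST z → z=0. Stack: []
LOAD_CONST → push 5. Stack: [5]
LOAD_FAST v → push 20. Stack: [5, 20]
BINARY_OP - → 5 - 20 = -15. Stack: [-15]
STORE_FAST z → z=-15. Stack: []
LOAD_FAST z → push -15. Stack: [-15]
RETURN_VALUE → return -15.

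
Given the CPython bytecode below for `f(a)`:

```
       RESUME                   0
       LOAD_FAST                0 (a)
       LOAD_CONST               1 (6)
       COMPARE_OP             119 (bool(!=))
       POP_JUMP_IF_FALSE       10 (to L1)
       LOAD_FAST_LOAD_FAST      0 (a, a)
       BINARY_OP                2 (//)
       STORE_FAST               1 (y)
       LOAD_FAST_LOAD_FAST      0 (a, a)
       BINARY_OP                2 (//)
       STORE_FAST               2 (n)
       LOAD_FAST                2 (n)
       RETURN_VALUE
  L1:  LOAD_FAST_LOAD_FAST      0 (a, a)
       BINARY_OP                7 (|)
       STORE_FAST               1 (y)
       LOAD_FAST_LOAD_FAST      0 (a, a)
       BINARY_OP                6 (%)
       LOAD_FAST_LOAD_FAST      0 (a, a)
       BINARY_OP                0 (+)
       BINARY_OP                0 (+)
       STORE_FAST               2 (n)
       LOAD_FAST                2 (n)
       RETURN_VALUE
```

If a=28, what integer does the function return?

LOAD_FAST a → push 28. Stack: [28]
LOAD_CONST → push 6. Stack: [28, 6]
COMPARE_OP bool(!=) → 28 vs 6 = True. Stack: [True]
POP_JUMP_IF_FALSE → pop True; no jump. Stack: []
LOAD_FAST_LOAD_FAST a,a → push 28,28. Stack: [28, 28]
BINARY_OP // → 28 // 28 = 1. Stack: [1]
STORE_FAST y → y=1. Stack: []
LOAD_FAST_LOAD_FAST a,a → push 28,28. Stack: [28, 28]
BINARY_OP // → 28 // 28 = 1. Stack: [1]
STORE_FAST n → n=1. Stack: []
LOAD_FAST n → push 1. Stack: [1]
RETURN_VALUE → return 1.

1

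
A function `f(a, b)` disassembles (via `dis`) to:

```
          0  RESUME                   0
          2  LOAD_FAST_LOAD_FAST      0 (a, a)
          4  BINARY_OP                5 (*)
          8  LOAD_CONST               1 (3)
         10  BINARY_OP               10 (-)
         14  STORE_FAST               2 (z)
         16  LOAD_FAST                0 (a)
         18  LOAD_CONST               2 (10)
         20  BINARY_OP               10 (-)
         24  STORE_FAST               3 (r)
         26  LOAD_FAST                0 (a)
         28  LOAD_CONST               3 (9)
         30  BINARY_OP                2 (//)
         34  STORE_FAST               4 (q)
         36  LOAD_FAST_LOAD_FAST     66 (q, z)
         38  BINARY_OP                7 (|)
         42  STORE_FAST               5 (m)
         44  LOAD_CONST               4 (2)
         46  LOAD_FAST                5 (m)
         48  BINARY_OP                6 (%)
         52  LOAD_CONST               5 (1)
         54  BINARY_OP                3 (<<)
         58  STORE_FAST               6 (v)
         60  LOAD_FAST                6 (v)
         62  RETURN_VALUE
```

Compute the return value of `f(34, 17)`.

4

LOAD_FAST_LOAD_FAST a,a → push 34,34. Stack: [34, 34]
BINARY_OP * → 34 * 34 = 1156. Stack: [1156]
LOAD_CONST → push 3. Stack: [1156, 3]
BINARY_OP - → 1156 - 3 = 1153. Stack: [1153]
STORE_FAST z → z=1153. Stack: []
LOAD_FAST a → push 34. Stack: [34]
LOAD_CONST → push 10. Stack: [34, 10]
BINARY_OP - → 34 - 10 = 24. Stack: [24]
STORE_FAST r → r=24. Stack: []
LOAD_FAST a → push 34. Stack: [34]
LOAD_CONST → push 9. Stack: [34, 9]
BINARY_OP // → 34 // 9 = 3. Stack: [3]
STORE_FAST q → q=3. Stack: []
LOAD_FAST_LOAD_FAST q,z → push 3,1153. Stack: [3, 1153]
BINARY_OP | → 3 | 1153 = 1155. Stack: [1155]
STORE_FAST m → m=1155. Stack: []
LOAD_CONST → push 2. Stack: [2]
LOAD_FAST m → push 1155. Stack: [2, 1155]
BINARY_OP % → 2 % 1155 = 2. Stack: [2]
LOAD_CONST → push 1. Stack: [2, 1]
BINARY_OP << → 2 << 1 = 4. Stack: [4]
STORE_FAST v → v=4. Stack: []
LOAD_FAST v → push 4. Stack: [4]
RETURN_VALUE → return 4.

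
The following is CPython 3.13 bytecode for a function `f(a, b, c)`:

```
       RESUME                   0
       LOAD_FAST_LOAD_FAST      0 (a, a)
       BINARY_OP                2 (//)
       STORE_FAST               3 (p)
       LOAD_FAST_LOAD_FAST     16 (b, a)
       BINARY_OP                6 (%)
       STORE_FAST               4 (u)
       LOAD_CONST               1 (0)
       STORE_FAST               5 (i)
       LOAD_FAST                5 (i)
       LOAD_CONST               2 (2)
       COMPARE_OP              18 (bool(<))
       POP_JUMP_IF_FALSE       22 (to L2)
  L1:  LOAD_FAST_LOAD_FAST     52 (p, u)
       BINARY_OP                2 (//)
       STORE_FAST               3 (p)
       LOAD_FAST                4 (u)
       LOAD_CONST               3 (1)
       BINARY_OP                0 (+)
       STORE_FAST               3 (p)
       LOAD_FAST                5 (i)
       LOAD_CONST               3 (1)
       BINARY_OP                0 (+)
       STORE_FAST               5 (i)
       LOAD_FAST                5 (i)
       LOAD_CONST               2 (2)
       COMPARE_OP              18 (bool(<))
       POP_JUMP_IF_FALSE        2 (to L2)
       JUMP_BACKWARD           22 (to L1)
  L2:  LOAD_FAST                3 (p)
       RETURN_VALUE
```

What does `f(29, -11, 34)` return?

LOAD_FAST_LOAD_FAST a,a → push 29,29. Stack: [29, 29]
BINARY_OP // → 29 // 29 = 1. Stack: [1]
STORE_FAST p → p=1. Stack: []
LOAD_FAST_LOAD_FAST b,a → push -11,29. Stack: [-11, 29]
BINARY_OP % → -11 % 29 = 18. Stack: [18]
STORE_FAST u → u=18. Stack: []
LOAD_CONST → push 0. Stack: [0]
STORE_FAST i → i=0. Stack: []
LOAD_FAST i → push 0. Stack: [0]
LOAD_CONST → push 2. Stack: [0, 2]
COMPARE_OP bool(<) → 0 vs 2 = True. Stack: [True]
POP_JUMP_IF_FALSE → pop True; no jump. Stack: []
LOAD_FAST_LOAD_FAST p,u → push 1,18. Stack: [1, 18]
BINARY_OP // → 1 // 18 = 0. Stack: [0]
STORE_FAST p → p=0. Stack: []
LOAD_FAST u → push 18. Stack: [18]
LOAD_CONST → push 1. Stack: [18, 1]
BINARY_OP + → 18 + 1 = 19. Stack: [19]
STORE_FAST p → p=19. Stack: []
LOAD_FAST i → push 0. Stack: [0]
LOAD_CONST → push 1. Stack: [0, 1]
BINARY_OP + → 0 + 1 = 1. Stack: [1]
STORE_FAST i → i=1. Stack: []
LOAD_FAST i → push 1. Stack: [1]
LOAD_CONST → push 2. Stack: [1, 2]
COMPARE_OP bool(<) → 1 vs 2 = True. Stack: [True]
POP_JUMP_IF_FALSE → pop True; no jump. Stack: []
LOAD_FAST_LOAD_FAST p,u → push 19,18. Stack: [19, 18]
BINARY_OP // → 19 // 18 = 1. Stack: [1]
STORE_FAST p → p=1. Stack: []
LOAD_FAST u → push 18. Stack: [18]
LOAD_CONST → push 1. Stack: [18, 1]
BINARY_OP + → 18 + 1 = 19. Stack: [19]
STORE_FAST p → p=19. Stack: []
LOAD_FAST i → push 1. Stack: [1]
LOAD_CONST → push 1. Stack: [1, 1]
BINARY_OP + → 1 + 1 = 2. Stack: [2]
STORE_FAST i → i=2. Stack: []
LOAD_FAST i → push 2. Stack: [2]
LOAD_CONST → push 2. Stack: [2, 2]
COMPARE_OP bool(<) → 2 vs 2 = False. Stack: [False]
POP_JUMP_IF_FALSE → pop False; jump. Stack: []
LOAD_FAST p → push 19. Stack: [19]
RETURN_VALUE → return 19.

19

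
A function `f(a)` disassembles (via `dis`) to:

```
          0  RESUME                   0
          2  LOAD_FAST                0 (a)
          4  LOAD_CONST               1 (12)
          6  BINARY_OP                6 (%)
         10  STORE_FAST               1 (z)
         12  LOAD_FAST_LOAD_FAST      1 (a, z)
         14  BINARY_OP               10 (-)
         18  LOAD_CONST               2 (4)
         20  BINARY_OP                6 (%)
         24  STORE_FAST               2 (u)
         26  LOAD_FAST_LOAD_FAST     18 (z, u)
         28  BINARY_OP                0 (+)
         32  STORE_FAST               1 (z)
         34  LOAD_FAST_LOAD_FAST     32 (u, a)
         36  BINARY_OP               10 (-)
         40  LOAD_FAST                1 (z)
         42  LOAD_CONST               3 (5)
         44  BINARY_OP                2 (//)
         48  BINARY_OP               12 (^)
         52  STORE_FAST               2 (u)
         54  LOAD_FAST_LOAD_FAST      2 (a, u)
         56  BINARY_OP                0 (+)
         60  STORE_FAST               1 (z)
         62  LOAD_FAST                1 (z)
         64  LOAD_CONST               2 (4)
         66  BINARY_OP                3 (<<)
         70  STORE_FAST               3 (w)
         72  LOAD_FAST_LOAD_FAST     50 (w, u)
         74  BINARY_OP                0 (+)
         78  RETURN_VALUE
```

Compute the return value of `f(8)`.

LOAD_FAST a → push 8. Stack: [8]
LOAD_CONST → push 12. Stack: [8, 12]
BINARY_OP % → 8 % 12 = 8. Stack: [8]
STORE_FAST z → z=8. Stack: []
LOAD_FAST_LOAD_FAST a,z → push 8,8. Stack: [8, 8]
BINARY_OP - → 8 - 8 = 0. Stack: [0]
LOAD_CONST → push 4. Stack: [0, 4]
BINARY_OP % → 0 % 4 = 0. Stack: [0]
STORE_FAST u → u=0. Stack: []
LOAD_FAST_LOAD_FAST z,u → push 8,0. Stack: [8, 0]
BINARY_OP + → 8 + 0 = 8. Stack: [8]
STORE_FAST z → z=8. Stack: []
LOAD_FAST_LOAD_FAST u,a → push 0,8. Stack: [0, 8]
BINARY_OP - → 0 - 8 = -8. Stack: [-8]
LOAD_FAST z → push 8. Stack: [-8, 8]
LOAD_CONST → push 5. Stack: [-8, 8, 5]
BINARY_OP // → 8 // 5 = 1. Stack: [-8, 1]
BINARY_OP ^ → -8 ^ 1 = -7. Stack: [-7]
STORE_FAST u → u=-7. Stack: []
LOAD_FAST_LOAD_FAST a,u → push 8,-7. Stack: [8, -7]
BINARY_OP + → 8 + -7 = 1. Stack: [1]
STORE_FAST z → z=1. Stack: []
LOAD_FAST z → push 1. Stack: [1]
LOAD_CONST → push 4. Stack: [1, 4]
BINARY_OP << → 1 << 4 = 16. Stack: [16]
STORE_FAST w → w=16. Stack: []
LOAD_FAST_LOAD_FAST w,u → push 16,-7. Stack: [16, -7]
BINARY_OP + → 16 + -7 = 9. Stack: [9]
RETURN_VALUE → return 9.

9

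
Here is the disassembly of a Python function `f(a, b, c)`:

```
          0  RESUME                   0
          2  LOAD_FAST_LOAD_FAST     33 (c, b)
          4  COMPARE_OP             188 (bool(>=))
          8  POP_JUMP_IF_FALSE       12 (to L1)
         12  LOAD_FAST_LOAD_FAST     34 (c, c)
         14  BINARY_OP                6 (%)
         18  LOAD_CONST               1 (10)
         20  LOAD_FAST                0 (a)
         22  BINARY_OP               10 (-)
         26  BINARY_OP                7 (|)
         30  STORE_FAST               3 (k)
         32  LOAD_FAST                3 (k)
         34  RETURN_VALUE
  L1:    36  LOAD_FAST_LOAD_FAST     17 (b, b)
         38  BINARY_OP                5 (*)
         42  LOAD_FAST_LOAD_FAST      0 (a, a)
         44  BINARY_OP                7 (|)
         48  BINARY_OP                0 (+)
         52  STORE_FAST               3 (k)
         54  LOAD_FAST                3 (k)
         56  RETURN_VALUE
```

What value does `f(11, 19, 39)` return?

-1

LOAD_FAST_LOAD_FAST c,b → push 39,19. Stack: [39, 19]
COMPARE_OP bool(>=) → 39 vs 19 = True. Stack: [True]
POP_JUMP_IF_FALSE → pop True; no jump. Stack: []
LOAD_FAST_LOAD_FAST c,c → push 39,39. Stack: [39, 39]
BINARY_OP % → 39 % 39 = 0. Stack: [0]
LOAD_CONST → push 10. Stack: [0, 10]
LOAD_FAST a → push 11. Stack: [0, 10, 11]
BINARY_OP - → 10 - 11 = -1. Stack: [0, -1]
BINARY_OP | → 0 | -1 = -1. Stack: [-1]
STORE_FAST k → k=-1. Stack: []
LOAD_FAST k → push -1. Stack: [-1]
RETURN_VALUE → return -1.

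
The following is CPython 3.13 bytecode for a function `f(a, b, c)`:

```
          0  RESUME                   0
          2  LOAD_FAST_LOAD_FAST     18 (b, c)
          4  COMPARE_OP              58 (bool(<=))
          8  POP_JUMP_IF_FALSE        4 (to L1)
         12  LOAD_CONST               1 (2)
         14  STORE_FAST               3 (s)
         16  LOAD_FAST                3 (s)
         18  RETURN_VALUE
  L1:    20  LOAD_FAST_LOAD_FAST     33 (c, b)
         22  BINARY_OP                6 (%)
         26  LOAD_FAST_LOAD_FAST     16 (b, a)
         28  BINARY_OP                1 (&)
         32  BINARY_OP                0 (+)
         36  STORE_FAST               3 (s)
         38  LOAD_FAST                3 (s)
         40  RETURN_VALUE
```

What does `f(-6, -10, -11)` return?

-15

LOAD_FAST_LOAD_FAST b,c → push -10,-11. Stack: [-10, -11]
COMPARE_OP bool(<=) → -10 vs -11 = False. Stack: [False]
POP_JUMP_IF_FALSE → pop False; jump. Stack: []
LOAD_FAST_LOAD_FAST c,b → push -11,-10. Stack: [-11, -10]
BINARY_OP % → -11 % -10 = -1. Stack: [-1]
LOAD_FAST_LOAD_FAST b,a → push -10,-6. Stack: [-1, -10, -6]
BINARY_OP & → -10 & -6 = -14. Stack: [-1, -14]
BINARY_OP + → -1 + -14 = -15. Stack: [-15]
STORE_FAST s → s=-15. Stack: []
LOAD_FAST s → push -15. Stack: [-15]
RETURN_VALUE → return -15.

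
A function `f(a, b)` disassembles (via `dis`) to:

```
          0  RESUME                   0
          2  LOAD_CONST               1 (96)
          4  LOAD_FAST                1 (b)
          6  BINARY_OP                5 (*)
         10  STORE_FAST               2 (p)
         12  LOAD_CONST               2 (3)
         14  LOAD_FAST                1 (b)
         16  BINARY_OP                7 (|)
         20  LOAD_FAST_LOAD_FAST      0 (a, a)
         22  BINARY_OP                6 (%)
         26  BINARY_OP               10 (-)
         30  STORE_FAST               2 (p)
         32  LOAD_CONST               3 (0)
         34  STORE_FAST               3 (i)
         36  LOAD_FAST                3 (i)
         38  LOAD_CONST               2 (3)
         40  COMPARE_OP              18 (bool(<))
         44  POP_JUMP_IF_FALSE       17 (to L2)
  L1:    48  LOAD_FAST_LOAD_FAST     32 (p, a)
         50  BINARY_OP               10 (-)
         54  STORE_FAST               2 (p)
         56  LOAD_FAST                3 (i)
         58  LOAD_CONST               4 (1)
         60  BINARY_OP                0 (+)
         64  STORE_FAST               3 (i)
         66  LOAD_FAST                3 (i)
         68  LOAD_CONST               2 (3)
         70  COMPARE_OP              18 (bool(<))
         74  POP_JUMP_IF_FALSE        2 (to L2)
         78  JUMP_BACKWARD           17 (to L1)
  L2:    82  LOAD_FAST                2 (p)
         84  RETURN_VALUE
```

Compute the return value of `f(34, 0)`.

-99

LOAD_CONST → push 96. Stack: [96]
LOAD_FAST b → push 0. Stack: [96, 0]
BINARY_OP * → 96 * 0 = 0. Stack: [0]
STORE_FAST p → p=0. Stack: []
LOAD_CONST → push 3. Stack: [3]
LOAD_FAST b → push 0. Stack: [3, 0]
BINARY_OP | → 3 | 0 = 3. Stack: [3]
LOAD_FAST_LOAD_FAST a,a → push 34,34. Stack: [3, 34, 34]
BINARY_OP % → 34 % 34 = 0. Stack: [3, 0]
BINARY_OP - → 3 - 0 = 3. Stack: [3]
STORE_FAST p → p=3. Stack: []
LOAD_CONST → push 0. Stack: [0]
STORE_FAST i → i=0. Stack: []
LOAD_FAST i → push 0. Stack: [0]
LOAD_CONST → push 3. Stack: [0, 3]
COMPARE_OP bool(<) → 0 vs 3 = True. Stack: [True]
POP_JUMP_IF_FALSE → pop True; no jump. Stack: []
LOAD_FAST_LOAD_FAST p,a → push 3,34. Stack: [3, 34]
BINARY_OP - → 3 - 34 = -31. Stack: [-31]
STORE_FAST p → p=-31. Stack: []
LOAD_FAST i → push 0. Stack: [0]
LOAD_CONST → push 1. Stack: [0, 1]
BINARY_OP + → 0 + 1 = 1. Stack: [1]
STORE_FAST i → i=1. Stack: []
LOAD_FAST i → push 1. Stack: [1]
LOAD_CONST → push 3. Stack: [1, 3]
COMPARE_OP bool(<) → 1 vs 3 = True. Stack: [True]
POP_JUMP_IF_FALSE → pop True; no jump. Stack: []
LOAD_FAST_LOAD_FAST p,a → push -31,34. Stack: [-31, 34]
BINARY_OP - → -31 - 34 = -65. Stack: [-65]
STORE_FAST p → p=-65. Stack: []
LOAD_FAST i → push 1. Stack: [1]
LOAD_CONST → push 1. Stack: [1, 1]
BINARY_OP + → 1 + 1 = 2. Stack: [2]
STORE_FAST i → i=2. Stack: []
LOAD_FAST i → push 2. Stack: [2]
LOAD_CONST → push 3. Stack: [2, 3]
COMPARE_OP bool(<) → 2 vs 3 = True. Stack: [True]
POP_JUMP_IF_FALSE → pop True; no jump. Stack: []
LOAD_FAST_LOAD_FAST p,a → push -65,34. Stack: [-65, 34]
BINARY_OP - → -65 - 34 = -99. Stack: [-99]
STORE_FAST p → p=-99. Stack: []
LOAD_FAST i → push 2. Stack: [2]
LOAD_CONST → push 1. Stack: [2, 1]
BINARY_OP + → 2 + 1 = 3. Stack: [3]
STORE_FAST i → i=3. Stack: []
LOAD_FAST i → push 3. Stack: [3]
LOAD_CONST → push 3. Stack: [3, 3]
COMPARE_OP bool(<) → 3 vs 3 = False. Stack: [False]
POP_JUMP_IF_FALSE → pop False; jump. Stack: []
LOAD_FAST p → push -99. Stack: [-99]
RETURN_VALUE → return -99.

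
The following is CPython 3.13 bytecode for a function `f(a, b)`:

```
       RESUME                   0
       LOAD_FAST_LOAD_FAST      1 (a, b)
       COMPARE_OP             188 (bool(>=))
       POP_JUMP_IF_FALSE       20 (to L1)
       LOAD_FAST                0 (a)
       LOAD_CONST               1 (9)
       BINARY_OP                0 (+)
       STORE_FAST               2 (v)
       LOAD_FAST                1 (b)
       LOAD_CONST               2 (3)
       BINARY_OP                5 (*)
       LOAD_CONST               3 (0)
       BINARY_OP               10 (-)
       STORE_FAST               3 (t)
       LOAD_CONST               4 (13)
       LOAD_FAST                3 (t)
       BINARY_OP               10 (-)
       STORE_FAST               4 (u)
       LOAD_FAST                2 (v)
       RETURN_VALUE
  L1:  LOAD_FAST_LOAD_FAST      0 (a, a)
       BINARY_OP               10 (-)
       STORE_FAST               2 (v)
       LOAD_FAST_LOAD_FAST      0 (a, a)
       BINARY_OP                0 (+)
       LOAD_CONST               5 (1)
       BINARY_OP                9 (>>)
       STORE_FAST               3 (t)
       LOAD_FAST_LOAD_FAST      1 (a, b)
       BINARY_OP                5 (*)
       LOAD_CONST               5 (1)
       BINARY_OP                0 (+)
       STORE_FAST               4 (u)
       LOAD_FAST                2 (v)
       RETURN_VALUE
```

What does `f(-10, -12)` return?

LOAD_FAST_LOAD_FAST a,b → push -10,-12. Stack: [-10, -12]
COMPARE_OP bool(>=) → -10 vs -12 = True. Stack: [True]
POP_JUMP_IF_FALSE → pop True; no jump. Stack: []
LOAD_FAST a → push -10. Stack: [-10]
LOAD_CONST → push 9. Stack: [-10, 9]
BINARY_OP + → -10 + 9 = -1. Stack: [-1]
STORE_FAST v → v=-1. Stack: []
LOAD_FAST b → push -12. Stack: [-12]
LOAD_CONST → push 3. Stack: [-12, 3]
BINARY_OP * → -12 * 3 = -36. Stack: [-36]
LOAD_CONST → push 0. Stack: [-36, 0]
BINARY_OP - → -36 - 0 = -36. Stack: [-36]
STORE_FAST t → t=-36. Stack: []
LOAD_CONST → push 13. Stack: [13]
LOAD_FAST t → push -36. Stack: [13, -36]
BINARY_OP - → 13 - -36 = 49. Stack: [49]
STORE_FAST u → u=49. Stack: []
LOAD_FAST v → push -1. Stack: [-1]
RETURN_VALUE → return -1.

-1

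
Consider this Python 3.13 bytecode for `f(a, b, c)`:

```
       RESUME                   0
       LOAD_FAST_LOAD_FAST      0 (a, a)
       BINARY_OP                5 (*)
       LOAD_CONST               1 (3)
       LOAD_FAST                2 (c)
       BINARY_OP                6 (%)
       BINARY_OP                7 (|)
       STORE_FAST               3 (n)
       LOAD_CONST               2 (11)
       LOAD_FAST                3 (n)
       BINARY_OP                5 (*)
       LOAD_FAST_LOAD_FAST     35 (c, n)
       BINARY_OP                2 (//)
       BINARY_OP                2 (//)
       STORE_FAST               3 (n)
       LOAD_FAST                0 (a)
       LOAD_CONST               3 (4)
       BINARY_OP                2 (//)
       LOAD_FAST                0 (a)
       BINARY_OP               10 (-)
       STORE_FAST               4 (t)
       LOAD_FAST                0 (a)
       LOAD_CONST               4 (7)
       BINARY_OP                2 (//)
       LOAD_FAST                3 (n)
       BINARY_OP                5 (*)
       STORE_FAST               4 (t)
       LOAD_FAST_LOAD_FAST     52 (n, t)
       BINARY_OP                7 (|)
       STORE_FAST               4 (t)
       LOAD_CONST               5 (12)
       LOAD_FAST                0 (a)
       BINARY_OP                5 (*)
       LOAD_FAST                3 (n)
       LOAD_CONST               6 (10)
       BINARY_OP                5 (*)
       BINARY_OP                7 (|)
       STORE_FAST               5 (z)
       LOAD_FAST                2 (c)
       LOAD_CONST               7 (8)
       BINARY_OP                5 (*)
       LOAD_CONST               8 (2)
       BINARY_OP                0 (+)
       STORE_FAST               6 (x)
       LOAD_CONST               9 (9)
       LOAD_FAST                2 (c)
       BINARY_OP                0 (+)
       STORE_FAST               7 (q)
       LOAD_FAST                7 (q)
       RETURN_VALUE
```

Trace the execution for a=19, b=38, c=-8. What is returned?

LOAD_FAST_LOAD_FAST a,a → push 19,19. Stack: [19, 19]
BINARY_OP * → 19 * 19 = 361. Stack: [361]
LOAD_CONST → push 3. Stack: [361, 3]
LOAD_FAST c → push -8. Stack: [361, 3, -8]
BINARY_OP % → 3 % -8 = -5. Stack: [361, -5]
BINARY_OP | → 361 | -5 = -5. Stack: [-5]
STORE_FAST n → n=-5. Stack: []
LOAD_CONST → push 11. Stack: [11]
LOAD_FAST n → push -5. Stack: [11, -5]
BINARY_OP * → 11 * -5 = -55. Stack: [-55]
LOAD_FAST_LOAD_FAST c,n → push -8,-5. Stack: [-55, -8, -5]
BINARY_OP // → -8 // -5 = 1. Stack: [-55, 1]
BINARY_OP // → -55 // 1 = -55. Stack: [-55]
STORE_FAST n → n=-55. Stack: []
LOAD_FAST a → push 19. Stack: [19]
LOAD_CONST → push 4. Stack: [19, 4]
BINARY_OP // → 19 // 4 = 4. Stack: [4]
LOAD_FAST a → push 19. Stack: [4, 19]
BINARY_OP - → 4 - 19 = -15. Stack: [-15]
STORE_FAST t → t=-15. Stack: []
LOAD_FAST a → push 19. Stack: [19]
LOAD_CONST → push 7. Stack: [19, 7]
BINARY_OP // → 19 // 7 = 2. Stack: [2]
LOAD_FAST n → push -55. Stack: [2, -55]
BINARY_OP * → 2 * -55 = -110. Stack: [-110]
STORE_FAST t → t=-110. Stack: []
LOAD_FAST_LOAD_FAST n,t → push -55,-110. Stack: [-55, -110]
BINARY_OP | → -55 | -110 = -37. Stack: [-37]
STORE_FAST t → t=-37. Stack: []
LOAD_CONST → push 12. Stack: [12]
LOAD_FAST a → push 19. Stack: [12, 19]
BINARY_OP * → 12 * 19 = 228. Stack: [228]
LOAD_FAST n → push -55. Stack: [228, -55]
LOAD_CONST → push 10. Stack: [228, -55, 10]
BINARY_OP * → -55 * 10 = -550. Stack: [228, -550]
BINARY_OP | → 228 | -550 = -514. Stack: [-514]
STORE_FAST z → z=-514. Stack: []
LOAD_FAST c → push -8. Stack: [-8]
LOAD_CONST → push 8. Stack: [-8, 8]
BINARY_OP * → -8 * 8 = -64. Stack: [-64]
LOAD_CONST → push 2. Stack: [-64, 2]
BINARY_OP + → -64 + 2 = -62. Stack: [-62]
STORE_FAST x → x=-62. Stack: []
LOAD_CONST → push 9. Stack: [9]
LOAD_FAST c → push -8. Stack: [9, -8]
BINARY_OP + → 9 + -8 = 1. Stack: [1]
STORE_FAST q → q=1. Stack: []
LOAD_FAST q → push 1. Stack: [1]
RETURN_VALUE → return 1.

1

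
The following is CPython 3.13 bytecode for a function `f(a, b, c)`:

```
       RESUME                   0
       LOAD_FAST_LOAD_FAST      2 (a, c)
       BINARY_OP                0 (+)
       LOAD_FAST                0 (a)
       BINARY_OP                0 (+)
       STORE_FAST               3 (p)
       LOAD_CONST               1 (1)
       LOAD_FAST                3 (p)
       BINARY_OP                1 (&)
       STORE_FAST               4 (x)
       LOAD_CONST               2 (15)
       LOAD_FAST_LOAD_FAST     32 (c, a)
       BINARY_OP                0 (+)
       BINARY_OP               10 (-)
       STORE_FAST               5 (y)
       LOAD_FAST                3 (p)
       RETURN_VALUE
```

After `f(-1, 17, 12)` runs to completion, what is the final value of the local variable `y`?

4

LOAD_FAST_LOAD_FAST a,c → push -1,12. Stack: [-1, 12]
BINARY_OP + → -1 + 12 = 11. Stack: [11]
LOAD_FAST a → push -1. Stack: [11, -1]
BINARY_OP + → 11 + -1 = 10. Stack: [10]
STORE_FAST p → p=10. Stack: []
LOAD_CONST → push 1. Stack: [1]
LOAD_FAST p → push 10. Stack: [1, 10]
BINARY_OP & → 1 & 10 = 0. Stack: [0]
STORE_FAST x → x=0. Stack: []
LOAD_CONST → push 15. Stack: [15]
LOAD_FAST_LOAD_FAST c,a → push 12,-1. Stack: [15, 12, -1]
BINARY_OP + → 12 + -1 = 11. Stack: [15, 11]
BINARY_OP - → 15 - 11 = 4. Stack: [4]
STORE_FAST y → y=4. Stack: []
LOAD_FAST p → push 10. Stack: [10]
RETURN_VALUE → return 10.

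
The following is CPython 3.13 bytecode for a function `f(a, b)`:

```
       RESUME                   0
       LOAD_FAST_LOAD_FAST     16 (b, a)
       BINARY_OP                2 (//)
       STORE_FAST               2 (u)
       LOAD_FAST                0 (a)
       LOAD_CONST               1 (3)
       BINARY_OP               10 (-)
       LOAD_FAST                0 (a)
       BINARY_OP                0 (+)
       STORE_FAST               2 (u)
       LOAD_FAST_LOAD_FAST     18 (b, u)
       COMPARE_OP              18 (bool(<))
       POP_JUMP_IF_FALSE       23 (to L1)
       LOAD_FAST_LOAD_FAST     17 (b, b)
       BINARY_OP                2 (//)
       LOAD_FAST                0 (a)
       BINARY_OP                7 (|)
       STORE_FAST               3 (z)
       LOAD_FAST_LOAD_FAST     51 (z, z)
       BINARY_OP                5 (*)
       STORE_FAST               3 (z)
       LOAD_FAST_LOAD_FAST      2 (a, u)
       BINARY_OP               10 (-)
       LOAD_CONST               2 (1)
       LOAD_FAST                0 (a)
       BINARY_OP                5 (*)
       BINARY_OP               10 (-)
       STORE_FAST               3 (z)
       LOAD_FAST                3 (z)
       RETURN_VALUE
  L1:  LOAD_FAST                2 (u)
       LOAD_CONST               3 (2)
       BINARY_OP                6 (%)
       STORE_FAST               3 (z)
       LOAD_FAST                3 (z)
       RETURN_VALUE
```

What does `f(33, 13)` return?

LOAD_FAST_LOAD_FAST b,a → push 13,33. Stack: [13, 33]
BINARY_OP // → 13 // 33 = 0. Stack: [0]
STORE_FAST u → u=0. Stack: []
LOAD_FAST a → push 33. Stack: [33]
LOAD_CONST → push 3. Stack: [33, 3]
BINARY_OP - → 33 - 3 = 30. Stack: [30]
LOAD_FAST a → push 33. Stack: [30, 33]
BINARY_OP + → 30 + 33 = 63. Stack: [63]
STORE_FAST u → u=63. Stack: []
LOAD_FAST_LOAD_FAST b,u → push 13,63. Stack: [13, 63]
COMPARE_OP bool(<) → 13 vs 63 = True. Stack: [True]
POP_JUMP_IF_FALSE → pop True; no jump. Stack: []
LOAD_FAST_LOAD_FAST b,b → push 13,13. Stack: [13, 13]
BINARY_OP // → 13 // 13 = 1. Stack: [1]
LOAD_FAST a → push 33. Stack: [1, 33]
BINARY_OP | → 1 | 33 = 33. Stack: [33]
STORE_FAST z → z=33. Stack: []
LOAD_FAST_LOAD_FAST z,z → push 33,33. Stack: [33, 33]
BINARY_OP * → 33 * 33 = 1089. Stack: [1089]
STORE_FAST z → z=1089. Stack: []
LOAD_FAST_LOAD_FAST a,u → push 33,63. Stack: [33, 63]
BINARY_OP - → 33 - 63 = -30. Stack: [-30]
LOAD_CONST → push 1. Stack: [-30, 1]
LOAD_FAST a → push 33. Stack: [-30, 1, 33]
BINARY_OP * → 1 * 33 = 33. Stack: [-30, 33]
BINARY_OP - → -30 - 33 = -63. Stack: [-63]
STORE_FAST z → z=-63. Stack: []
LOAD_FAST z → push -63. Stack: [-63]
RETURN_VALUE → return -63.

-63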